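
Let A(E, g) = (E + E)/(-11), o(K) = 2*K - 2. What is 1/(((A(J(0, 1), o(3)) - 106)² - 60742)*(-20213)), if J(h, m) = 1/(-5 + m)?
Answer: 484/484416005771 ≈ 9.9914e-10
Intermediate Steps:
o(K) = -2 + 2*K
A(E, g) = -2*E/11 (A(E, g) = (2*E)*(-1/11) = -2*E/11)
1/(((A(J(0, 1), o(3)) - 106)² - 60742)*(-20213)) = 1/((-2/(11*(-5 + 1)) - 106)² - 60742*(-20213)) = -1/20213/((-2/11/(-4) - 106)² - 60742) = -1/20213/((-2/11*(-¼) - 106)² - 60742) = -1/20213/((1/22 - 106)² - 60742) = -1/20213/((-2331/22)² - 60742) = -1/20213/(5433561/484 - 60742) = -1/20213/(-23965567/484) = -484/23965567*(-1/20213) = 484/484416005771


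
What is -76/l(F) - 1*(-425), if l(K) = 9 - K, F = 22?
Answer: 5601/13 ≈ 430.85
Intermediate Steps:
-76/l(F) - 1*(-425) = -76/(9 - 1*22) - 1*(-425) = -76/(9 - 22) + 425 = -76/(-13) + 425 = -76*(-1/13) + 425 = 76/13 + 425 = 5601/13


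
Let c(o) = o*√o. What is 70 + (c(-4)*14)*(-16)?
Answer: 70 + 1792*I ≈ 70.0 + 1792.0*I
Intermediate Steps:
c(o) = o^(3/2)
70 + (c(-4)*14)*(-16) = 70 + ((-4)^(3/2)*14)*(-16) = 70 + (-8*I*14)*(-16) = 70 - 112*I*(-16) = 70 + 1792*I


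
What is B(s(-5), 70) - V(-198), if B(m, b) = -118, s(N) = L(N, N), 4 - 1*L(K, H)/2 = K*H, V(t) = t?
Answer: 80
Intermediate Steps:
L(K, H) = 8 - 2*H*K (L(K, H) = 8 - 2*K*H = 8 - 2*H*K)
s(N) = 8 - 2*N² (s(N) = 8 - 2*N*N = 8 - 2*N²)
B(s(-5), 70) - V(-198) = -118 - 1*(-198) = -118 + 198 = 80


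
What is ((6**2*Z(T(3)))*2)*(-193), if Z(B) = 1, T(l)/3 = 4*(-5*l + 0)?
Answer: -13896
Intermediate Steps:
T(l) = -60*l (T(l) = 3*(4*(-5*l + 0)) = 3*(4*(-5*l)) = 3*(-20*l) = -60*l)
((6**2*Z(T(3)))*2)*(-193) = ((6**2*1)*2)*(-193) = ((36*1)*2)*(-193) = (36*2)*(-193) = 72*(-193) = -13896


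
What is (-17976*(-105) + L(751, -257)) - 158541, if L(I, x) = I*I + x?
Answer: 2292683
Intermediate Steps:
L(I, x) = x + I² (L(I, x) = I² + x = x + I²)
(-17976*(-105) + L(751, -257)) - 158541 = (-17976*(-105) + (-257 + 751²)) - 158541 = (1887480 + (-257 + 564001)) - 158541 = (1887480 + 563744) - 158541 = 2451224 - 158541 = 2292683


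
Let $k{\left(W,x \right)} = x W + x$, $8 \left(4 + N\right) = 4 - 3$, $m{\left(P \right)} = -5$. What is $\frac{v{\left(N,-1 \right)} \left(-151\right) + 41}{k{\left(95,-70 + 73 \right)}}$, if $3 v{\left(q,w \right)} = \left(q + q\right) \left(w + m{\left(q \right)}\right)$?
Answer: $- \frac{511}{64} \approx -7.9844$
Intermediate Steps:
$N = - \frac{31}{8}$ ($N = -4 + \frac{4 - 3}{8} = -4 + \frac{1}{8} \cdot 1 = -4 + \frac{1}{8} = - \frac{31}{8} \approx -3.875$)
$k{\left(W,x \right)} = x + W x$ ($k{\left(W,x \right)} = W x + x = x + W x$)
$v{\left(q,w \right)} = \frac{2 q \left(-5 + w\right)}{3}$ ($v{\left(q,w \right)} = \frac{\left(q + q\right) \left(w - 5\right)}{3} = \frac{2 q \left(-5 + w\right)}{3}$)
$\frac{v{\left(N,-1 \right)} \left(-151\right) + 41}{k{\left(95,-70 + 73 \right)}} = \frac{\frac{2}{3} \left(- \frac{31}{8}\right) \left(-5 - 1\right) \left(-151\right) + 41}{\left(-70 + 73\right) \left(1 + 95\right)} = \frac{\frac{2}{3} \left(- \frac{31}{8}\right) \left(-6\right) \left(-151\right) + 41}{3 \cdot 96} = \frac{\frac{31}{2} \left(-151\right) + 41}{288} = \left(- \frac{4681}{2} + 41\right) \frac{1}{288} = \left(- \frac{4599}{2}\right) \frac{1}{288} = - \frac{511}{64}$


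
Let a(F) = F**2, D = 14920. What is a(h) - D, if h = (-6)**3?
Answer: 31736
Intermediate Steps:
h = -216
a(h) - D = (-216)**2 - 1*14920 = 46656 - 14920 = 31736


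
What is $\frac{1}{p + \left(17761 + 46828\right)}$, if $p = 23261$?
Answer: $\frac{1}{87850} \approx 1.1383 \cdot 10^{-5}$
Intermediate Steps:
$\frac{1}{p + \left(17761 + 46828\right)} = \frac{1}{23261 + \left(17761 + 46828\right)} = \frac{1}{23261 + 64589} = \frac{1}{87850}$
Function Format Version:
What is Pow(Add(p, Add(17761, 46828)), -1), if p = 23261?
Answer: Rational(1, 87850) ≈ 1.1383e-5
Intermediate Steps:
Pow(Add(p, Add(17761, 46828)), -1) = Pow(Add(23261, Add(17761, 46828)), -1) = Pow(Add(23261, 64589), -1) = Pow(87850, -1) = Rational(1, 87850)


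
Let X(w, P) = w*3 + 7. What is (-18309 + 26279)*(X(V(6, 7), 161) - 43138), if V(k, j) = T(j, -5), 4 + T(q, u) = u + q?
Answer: -343801890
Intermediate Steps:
T(q, u) = -4 + q + u (T(q, u) = -4 + (u + q) = -4 + (q + u) = -4 + q + u)
V(k, j) = -9 + j (V(k, j) = -4 + j - 5 = -9 + j)
X(w, P) = 7 + 3*w (X(w, P) = 3*w + 7 = 7 + 3*w)
(-18309 + 26279)*(X(V(6, 7), 161) - 43138) = (-18309 + 26279)*((7 + 3*(-9 + 7)) - 43138) = 7970*((7 + 3*(-2)) - 43138) = 7970*((7 - 6) - 43138) = 7970*(1 - 43138) = 7970*(-43137) = -343801890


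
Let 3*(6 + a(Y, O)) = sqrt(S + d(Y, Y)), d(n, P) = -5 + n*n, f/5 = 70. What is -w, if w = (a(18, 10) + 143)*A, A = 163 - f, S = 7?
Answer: 25619 + 187*sqrt(326)/3 ≈ 26744.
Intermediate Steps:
f = 350 (f = 5*70 = 350)
d(n, P) = -5 + n**2
A = -187 (A = 163 - 1*350 = 163 - 350 = -187)
a(Y, O) = -6 + sqrt(2 + Y**2)/3 (a(Y, O) = -6 + sqrt(7 + (-5 + Y**2))/3 = -6 + sqrt(2 + Y**2)/3)
w = -25619 - 187*sqrt(326)/3 (w = ((-6 + sqrt(2 + 18**2)/3) + 143)*(-187) = ((-6 + sqrt(2 + 324)/3) + 143)*(-187) = ((-6 + sqrt(326)/3) + 143)*(-187) = (137 + sqrt(326)/3)*(-187) = -25619 - 187*sqrt(326)/3 ≈ -26744.)
-w = -(-25619 - 187*sqrt(326)/3) = 25619 + 187*sqrt(326)/3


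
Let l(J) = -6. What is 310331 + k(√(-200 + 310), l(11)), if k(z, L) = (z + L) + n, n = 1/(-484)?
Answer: 150197299/484 + √110 ≈ 3.1034e+5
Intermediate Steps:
n = -1/484 ≈ -0.0020661
k(z, L) = -1/484 + L + z (k(z, L) = (z + L) - 1/484 = (L + z) - 1/484 = -1/484 + L + z)
310331 + k(√(-200 + 310), l(11)) = 310331 + (-1/484 - 6 + √(-200 + 310)) = 310331 + (-1/484 - 6 + √110) = 310331 + (-2905/484 + √110) = 150197299/484 + √110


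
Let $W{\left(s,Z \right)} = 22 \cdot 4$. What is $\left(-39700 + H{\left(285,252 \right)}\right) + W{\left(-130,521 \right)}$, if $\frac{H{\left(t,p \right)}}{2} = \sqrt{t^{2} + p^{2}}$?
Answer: $-39612 + 6 \sqrt{16081} \approx -38851.0$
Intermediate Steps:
$H{\left(t,p \right)} = 2 \sqrt{p^{2} + t^{2}}$ ($H{\left(t,p \right)} = 2 \sqrt{t^{2} + p^{2}} = 2 \sqrt{p^{2} + t^{2}}$)
$W{\left(s,Z \right)} = 88$
$\left(-39700 + H{\left(285,252 \right)}\right) + W{\left(-130,521 \right)} = \left(-39700 + 2 \sqrt{252^{2} + 285^{2}}\right) + 88 = \left(-39700 + 2 \sqrt{63504 + 81225}\right) + 88 = \left(-39700 + 2 \sqrt{144729}\right) + 88 = \left(-39700 + 2 \cdot 3 \sqrt{16081}\right) + 88 = \left(-39700 + 6 \sqrt{16081}\right) + 88 = -39612 + 6 \sqrt{16081}$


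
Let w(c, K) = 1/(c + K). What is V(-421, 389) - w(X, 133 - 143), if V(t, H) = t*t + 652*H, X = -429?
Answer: 189151492/439 ≈ 4.3087e+5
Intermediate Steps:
w(c, K) = 1/(K + c)
V(t, H) = t**2 + 652*H
V(-421, 389) - w(X, 133 - 143) = ((-421)**2 + 652*389) - 1/((133 - 143) - 429) = (177241 + 253628) - 1/(-10 - 429) = 430869 - 1/(-439) = 430869 - 1*(-1/439) = 430869 + 1/439 = 189151492/439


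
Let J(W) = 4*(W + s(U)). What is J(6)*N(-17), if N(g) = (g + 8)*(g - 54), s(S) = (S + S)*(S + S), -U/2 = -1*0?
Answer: 15336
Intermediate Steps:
U = 0 (U = -(-2)*0 = -2*0 = 0)
s(S) = 4*S² (s(S) = (2*S)*(2*S) = 4*S²)
N(g) = (-54 + g)*(8 + g) (N(g) = (8 + g)*(-54 + g) = (-54 + g)*(8 + g))
J(W) = 4*W (J(W) = 4*(W + 4*0²) = 4*(W + 4*0) = 4*(W + 0) = 4*W)
J(6)*N(-17) = (4*6)*(-432 + (-17)² - 46*(-17)) = 24*(-432 + 289 + 782) = 24*639 = 15336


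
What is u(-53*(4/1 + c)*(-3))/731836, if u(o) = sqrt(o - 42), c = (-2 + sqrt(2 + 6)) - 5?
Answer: sqrt(-519 + 318*sqrt(2))/731836 ≈ 1.1373e-5*I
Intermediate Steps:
c = -7 + 2*sqrt(2) (c = (-2 + sqrt(8)) - 5 = (-2 + 2*sqrt(2)) - 5 = -7 + 2*sqrt(2) ≈ -4.1716)
u(o) = sqrt(-42 + o)
u(-53*(4/1 + c)*(-3))/731836 = sqrt(-42 - 53*(4/1 + (-7 + 2*sqrt(2)))*(-3))/731836 = sqrt(-42 - 53*(4*1 + (-7 + 2*sqrt(2)))*(-3))*(1/731836) = sqrt(-42 - 53*(4 + (-7 + 2*sqrt(2)))*(-3))*(1/731836) = sqrt(-42 - 53*(-3 + 2*sqrt(2))*(-3))*(1/731836) = sqrt(-42 - 53*(9 - 6*sqrt(2)))*(1/731836) = sqrt(-42 + (-477 + 318*sqrt(2)))*(1/731836) = sqrt(-519 + 318*sqrt(2))*(1/731836) = sqrt(-519 + 318*sqrt(2))/731836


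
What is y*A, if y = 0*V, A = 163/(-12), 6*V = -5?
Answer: 0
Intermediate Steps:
V = -5/6 (V = (1/6)*(-5) = -5/6 ≈ -0.83333)
A = -163/12 (A = 163*(-1/12) = -163/12 ≈ -13.583)
y = 0 (y = 0*(-5/6) = 0)
y*A = 0*(-163/12) = 0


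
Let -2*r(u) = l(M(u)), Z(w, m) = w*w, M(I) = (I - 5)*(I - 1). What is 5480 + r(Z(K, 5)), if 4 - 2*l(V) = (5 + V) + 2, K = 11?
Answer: 35843/4 ≈ 8960.8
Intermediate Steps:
M(I) = (-1 + I)*(-5 + I) (M(I) = (-5 + I)*(-1 + I) = (-1 + I)*(-5 + I))
Z(w, m) = w**2
l(V) = -3/2 - V/2 (l(V) = 2 - ((5 + V) + 2)/2 = 2 - (7 + V)/2 = 2 + (-7/2 - V/2) = -3/2 - V/2)
r(u) = 2 - 3*u/2 + u**2/4 (r(u) = -(-3/2 - (5 + u**2 - 6*u)/2)/2 = -(-3/2 + (-5/2 + 3*u - u**2/2))/2 = -(-4 + 3*u - u**2/2)/2 = 2 - 3*u/2 + u**2/4)
5480 + r(Z(K, 5)) = 5480 + (2 - 3/2*11**2 + (11**2)**2/4) = 5480 + (2 - 3/2*121 + (1/4)*121**2) = 5480 + (2 - 363/2 + (1/4)*14641) = 5480 + (2 - 363/2 + 14641/4) = 5480 + 13923/4 = 35843/4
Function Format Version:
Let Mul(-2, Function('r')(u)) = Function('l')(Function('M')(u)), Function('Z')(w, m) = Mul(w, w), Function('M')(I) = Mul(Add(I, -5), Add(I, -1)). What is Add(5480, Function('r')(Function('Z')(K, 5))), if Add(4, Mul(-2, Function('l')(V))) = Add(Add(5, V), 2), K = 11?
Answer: Rational(35843, 4) ≈ 8960.8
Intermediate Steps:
Function('M')(I) = Mul(Add(-1, I), Add(-5, I)) (Function('M')(I) = Mul(Add(-5, I), Add(-1, I)) = Mul(Add(-1, I), Add(-5, I)))
Function('Z')(w, m) = Pow(w, 2)
Function('l')(V) = Add(Rational(-3, 2), Mul(Rational(-1, 2), V)) (Function('l')(V) = Add(2, Mul(Rational(-1, 2), Add(Add(5, V), 2))) = Add(2, Mul(Rational(-1, 2), Add(7, V))) = Add(2, Add(Rational(-7, 2), Mul(Rational(-1, 2), V))) = Add(Rational(-3, 2), Mul(Rational(-1, 2), V)))
Function('r')(u) = Add(2, Mul(Rational(-3, 2), u), Mul(Rational(1, 4), Pow(u, 2))) (Function('r')(u) = Mul(Rational(-1, 2), Add(Rational(-3, 2), Mul(Rational(-1, 2), Add(5, Pow(u, 2), Mul(-6, u))))) = Mul(Rational(-1, 2), Add(Rational(-3, 2), Add(Rational(-5, 2), Mul(3, u), Mul(Rational(-1, 2), Pow(u, 2))))) = Mul(Rational(-1, 2), Add(-4, Mul(3, u), Mul(Rational(-1, 2), Pow(u, 2)))) = Add(2, Mul(Rational(-3, 2), u), Mul(Rational(1, 4), Pow(u, 2))))
Add(5480, Function('r')(Function('Z')(K, 5))) = Add(5480, Add(2, Mul(Rational(-3, 2), Pow(11, 2)), Mul(Rational(1, 4), Pow(Pow(11, 2), 2)))) = Add(5480, Add(2, Mul(Rational(-3, 2), 121), Mul(Rational(1, 4), Pow(121, 2)))) = Add(5480, Add(2, Rational(-363, 2), Mul(Rational(1, 4), 14641))) = Add(5480, Add(2, Rational(-363, 2), Rational(14641, 4))) = Add(5480, Rational(13923, 4)) = Rational(35843, 4)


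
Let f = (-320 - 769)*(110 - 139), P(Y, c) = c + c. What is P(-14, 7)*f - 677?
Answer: 441457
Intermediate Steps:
P(Y, c) = 2*c
f = 31581 (f = -1089*(-29) = 31581)
P(-14, 7)*f - 677 = (2*7)*31581 - 677 = 14*31581 - 677 = 442134 - 677 = 441457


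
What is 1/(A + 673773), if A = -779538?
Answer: -1/105765 ≈ -9.4549e-6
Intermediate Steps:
1/(A + 673773) = 1/(-779538 + 673773) = 1/(-105765) = -1/105765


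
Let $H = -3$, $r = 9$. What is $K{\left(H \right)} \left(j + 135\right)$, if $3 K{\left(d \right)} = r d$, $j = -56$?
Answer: $-711$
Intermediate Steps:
$K{\left(d \right)} = 3 d$ ($K{\left(d \right)} = \frac{9 d}{3} = 3 d$)
$K{\left(H \right)} \left(j + 135\right) = 3 \left(-3\right) \left(-56 + 135\right) = \left(-9\right) 79 = -711$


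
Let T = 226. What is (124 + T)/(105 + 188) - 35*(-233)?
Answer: 2389765/293 ≈ 8156.2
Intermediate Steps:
(124 + T)/(105 + 188) - 35*(-233) = (124 + 226)/(105 + 188) - 35*(-233) = 350/293 + 8155 = 2389765/293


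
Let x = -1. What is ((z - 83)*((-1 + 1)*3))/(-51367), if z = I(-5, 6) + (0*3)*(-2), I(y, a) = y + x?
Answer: 0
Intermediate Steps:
I(y, a) = -1 + y (I(y, a) = y - 1 = -1 + y)
z = -6 (z = (-1 - 5) + (0*3)*(-2) = -6 + 0*(-2) = -6 + 0 = -6)
((z - 83)*((-1 + 1)*3))/(-51367) = ((-6 - 83)*((-1 + 1)*3))/(-51367) = -0*3*(-1/51367) = -89*0*(-1/51367) = 0*(-1/51367) = 0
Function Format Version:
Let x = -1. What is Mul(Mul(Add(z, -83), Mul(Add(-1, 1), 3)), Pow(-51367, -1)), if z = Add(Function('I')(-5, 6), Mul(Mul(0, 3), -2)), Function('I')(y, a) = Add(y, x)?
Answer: 0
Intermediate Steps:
Function('I')(y, a) = Add(-1, y) (Function('I')(y, a) = Add(y, -1) = Add(-1, y))
z = -6 (z = Add(Add(-1, -5), Mul(Mul(0, 3), -2)) = Add(-6, Mul(0, -2)) = Add(-6, 0) = -6)
Mul(Mul(Add(z, -83), Mul(Add(-1, 1), 3)), Pow(-51367, -1)) = Mul(Mul(Add(-6, -83), Mul(Add(-1, 1), 3)), Pow(-51367, -1)) = Mul(Mul(-89, Mul(0, 3)), Rational(-1, 51367)) = Mul(Mul(-89, 0), Rational(-1, 51367)) = Mul(0, Rational(-1, 51367)) = 0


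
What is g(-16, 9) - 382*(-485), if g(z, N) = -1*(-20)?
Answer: 185290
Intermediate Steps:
g(z, N) = 20
g(-16, 9) - 382*(-485) = 20 - 382*(-485) = 20 + 185270 = 185290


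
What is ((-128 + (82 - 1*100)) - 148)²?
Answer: 86436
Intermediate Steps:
((-128 + (82 - 1*100)) - 148)² = ((-128 + (82 - 100)) - 148)² = ((-128 - 18) - 148)² = (-146 - 148)² = (-294)² = 86436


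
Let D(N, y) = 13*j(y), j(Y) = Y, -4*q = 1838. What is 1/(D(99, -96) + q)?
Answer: -2/3415 ≈ -0.00058565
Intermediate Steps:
q = -919/2 (q = -1/4*1838 = -919/2 ≈ -459.50)
D(N, y) = 13*y
1/(D(99, -96) + q) = 1/(13*(-96) - 919/2) = 1/(-1248 - 919/2) = 1/(-3415/2) = -2/3415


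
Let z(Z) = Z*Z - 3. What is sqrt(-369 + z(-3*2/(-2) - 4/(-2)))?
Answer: I*sqrt(347) ≈ 18.628*I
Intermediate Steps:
z(Z) = -3 + Z**2 (z(Z) = Z**2 - 3 = -3 + Z**2)
sqrt(-369 + z(-3*2/(-2) - 4/(-2))) = sqrt(-369 + (-3 + (-3*2/(-2) - 4/(-2))**2)) = sqrt(-369 + (-3 + (-6*(-1/2) - 4*(-1/2))**2)) = sqrt(-369 + (-3 + (3 + 2)**2)) = sqrt(-369 + (-3 + 5**2)) = sqrt(-369 + (-3 + 25)) = sqrt(-369 + 22) = sqrt(-347) = I*sqrt(347)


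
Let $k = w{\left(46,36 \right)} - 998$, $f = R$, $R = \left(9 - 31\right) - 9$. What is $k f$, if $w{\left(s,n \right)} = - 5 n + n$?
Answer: $35402$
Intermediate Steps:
$w{\left(s,n \right)} = - 4 n$
$R = -31$ ($R = -22 - 9 = -31$)
$f = -31$
$k = -1142$ ($k = \left(-4\right) 36 - 998 = -144 - 998 = -1142$)
$k f = \left(-1142\right) \left(-31\right) = 35402$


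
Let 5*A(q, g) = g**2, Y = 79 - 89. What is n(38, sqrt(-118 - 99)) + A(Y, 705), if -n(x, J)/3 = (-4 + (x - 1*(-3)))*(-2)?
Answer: 99627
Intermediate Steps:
Y = -10
n(x, J) = -6 + 6*x (n(x, J) = -3*(-4 + (x - 1*(-3)))*(-2) = -3*(-4 + (x + 3))*(-2) = -3*(-4 + (3 + x))*(-2) = -3*(-1 + x)*(-2) = -3*(2 - 2*x) = -6 + 6*x)
A(q, g) = g**2/5
n(38, sqrt(-118 - 99)) + A(Y, 705) = (-6 + 6*38) + (1/5)*705**2 = (-6 + 228) + (1/5)*497025 = 222 + 99405 = 99627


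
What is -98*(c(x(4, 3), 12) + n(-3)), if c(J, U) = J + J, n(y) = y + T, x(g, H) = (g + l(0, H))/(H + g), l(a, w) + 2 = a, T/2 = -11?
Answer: 2394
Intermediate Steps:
T = -22 (T = 2*(-11) = -22)
l(a, w) = -2 + a
x(g, H) = (-2 + g)/(H + g) (x(g, H) = (g + (-2 + 0))/(H + g) = (g - 2)/(H + g) = (-2 + g)/(H + g))
n(y) = -22 + y (n(y) = y - 22 = -22 + y)
c(J, U) = 2*J
-98*(c(x(4, 3), 12) + n(-3)) = -98*(2*((-2 + 4)/(3 + 4)) + (-22 - 3)) = -98*(2*(2/7) - 25) = -98*(4/7 - 25) = -98*(-171/7) = 2394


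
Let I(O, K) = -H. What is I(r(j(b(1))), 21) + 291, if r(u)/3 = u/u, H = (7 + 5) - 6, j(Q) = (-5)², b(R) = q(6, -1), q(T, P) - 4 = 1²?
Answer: 285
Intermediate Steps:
q(T, P) = 5 (q(T, P) = 4 + 1² = 4 + 1 = 5)
b(R) = 5
j(Q) = 25
H = 6 (H = 12 - 6 = 6)
r(u) = 3 (r(u) = 3*(u/u) = 3*1 = 3)
I(O, K) = -6 (I(O, K) = -1*6 = -6)
I(r(j(b(1))), 21) + 291 = -6 + 291 = 285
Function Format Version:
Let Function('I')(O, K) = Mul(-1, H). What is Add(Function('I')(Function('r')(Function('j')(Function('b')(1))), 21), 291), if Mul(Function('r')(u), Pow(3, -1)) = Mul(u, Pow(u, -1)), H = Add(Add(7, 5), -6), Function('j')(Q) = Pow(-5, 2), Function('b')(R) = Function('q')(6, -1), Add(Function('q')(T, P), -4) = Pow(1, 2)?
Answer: 285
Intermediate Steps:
Function('q')(T, P) = 5 (Function('q')(T, P) = Add(4, Pow(1, 2)) = Add(4, 1) = 5)
Function('b')(R) = 5
Function('j')(Q) = 25
H = 6 (H = Add(12, -6) = 6)
Function('r')(u) = 3 (Function('r')(u) = Mul(3, Mul(u, Pow(u, -1))) = Mul(3, 1) = 3)
Function('I')(O, K) = -6 (Function('I')(O, K) = Mul(-1, 6) = -6)
Add(Function('I')(Function('r')(Function('j')(Function('b')(1))), 21), 291) = Add(-6, 291) = 285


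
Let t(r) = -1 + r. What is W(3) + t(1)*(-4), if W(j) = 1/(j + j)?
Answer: ⅙ ≈ 0.16667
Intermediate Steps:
W(j) = 1/(2*j)
W(3) + t(1)*(-4) = (½)/3 + (-1 + 1)*(-4) = (½)*(⅓) + 0*(-4) = ⅙ + 0 = ⅙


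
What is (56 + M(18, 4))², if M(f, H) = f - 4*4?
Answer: 3364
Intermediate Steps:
M(f, H) = -16 + f (M(f, H) = f - 16 = -16 + f)
(56 + M(18, 4))² = (56 + (-16 + 18))² = (56 + 2)² = 58² = 3364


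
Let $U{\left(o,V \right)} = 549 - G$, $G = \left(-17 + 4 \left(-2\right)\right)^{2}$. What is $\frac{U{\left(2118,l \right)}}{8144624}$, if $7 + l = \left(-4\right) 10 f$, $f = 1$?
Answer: $- \frac{19}{2036156} \approx -9.3313 \cdot 10^{-6}$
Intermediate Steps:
$G = 625$ ($G = \left(-17 - 8\right)^{2} = \left(-25\right)^{2} = 625$)
$l = -47$ ($l = -7 + \left(-4\right) 10 \cdot 1 = -7 - 40 = -47$)
$U{\left(o,V \right)} = -76$ ($U{\left(o,V \right)} = 549 - 625 = -76$)
$\frac{U{\left(2118,l \right)}}{8144624} = - \frac{76}{8144624} = \left(-76\right) \frac{1}{8144624} = - \frac{19}{2036156}$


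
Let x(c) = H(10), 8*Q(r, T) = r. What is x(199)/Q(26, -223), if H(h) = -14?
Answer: -56/13 ≈ -4.3077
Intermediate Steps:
Q(r, T) = r/8
x(c) = -14
x(199)/Q(26, -223) = -14/((1/8)*26) = -14/13/4 = -14*4/13 = -56/13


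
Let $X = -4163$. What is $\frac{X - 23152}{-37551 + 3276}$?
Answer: $\frac{1821}{2285} \approx 0.79694$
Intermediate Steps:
$\frac{X - 23152}{-37551 + 3276} = \frac{-4163 - 23152}{-37551 + 3276} = - \frac{27315}{-34275} = \left(-27315\right) \left(- \frac{1}{34275}\right) = \frac{1821}{2285}$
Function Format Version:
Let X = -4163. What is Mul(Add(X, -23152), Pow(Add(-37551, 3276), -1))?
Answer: Rational(1821, 2285) ≈ 0.79694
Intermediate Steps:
Mul(Add(X, -23152), Pow(Add(-37551, 3276), -1)) = Mul(Add(-4163, -23152), Pow(Add(-37551, 3276), -1)) = Mul(-27315, Pow(-34275, -1)) = Mul(-27315, Rational(-1, 34275)) = Rational(1821, 2285)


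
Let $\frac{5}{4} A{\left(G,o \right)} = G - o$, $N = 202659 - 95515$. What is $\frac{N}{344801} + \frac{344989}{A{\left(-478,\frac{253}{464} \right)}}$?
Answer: $- \frac{122068476956}{135506793} \approx -900.83$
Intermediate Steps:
$N = 107144$
$A{\left(G,o \right)} = - \frac{4 o}{5} + \frac{4 G}{5}$ ($A{\left(G,o \right)} = \frac{4 \left(G - o\right)}{5} = - \frac{4 o}{5} + \frac{4 G}{5}$)
$\frac{N}{344801} + \frac{344989}{A{\left(-478,\frac{253}{464} \right)}} = \frac{107144}{344801} + \frac{344989}{- \frac{4 \cdot \frac{253}{464}}{5} + \frac{4}{5} \left(-478\right)} = 107144 \cdot \frac{1}{344801} + \frac{344989}{- \frac{4 \cdot 253 \cdot \frac{1}{464}}{5} - \frac{1912}{5}} = \frac{107144}{344801} + \frac{344989}{\left(- \frac{4}{5}\right) \frac{253}{464} - \frac{1912}{5}} = \frac{107144}{344801} + \frac{344989}{- \frac{253}{580} - \frac{1912}{5}} = \frac{107144}{344801} + \frac{344989}{- \frac{44409}{116}} = \frac{107144}{344801} + 344989 \left(- \frac{116}{44409}\right) = \frac{107144}{344801} - \frac{354148}{393} = - \frac{122068476956}{135506793}$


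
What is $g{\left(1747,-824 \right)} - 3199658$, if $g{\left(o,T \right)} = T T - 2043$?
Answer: $-2522725$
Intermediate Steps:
$g{\left(o,T \right)} = -2043 + T^{2}$ ($g{\left(o,T \right)} = T^{2} - 2043 = -2043 + T^{2}$)
$g{\left(1747,-824 \right)} - 3199658 = \left(-2043 + \left(-824\right)^{2}\right) - 3199658 = \left(-2043 + 678976\right) - 3199658 = 676933 - 3199658 = -2522725$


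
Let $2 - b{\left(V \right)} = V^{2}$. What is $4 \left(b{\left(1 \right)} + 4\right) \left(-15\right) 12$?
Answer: $-3600$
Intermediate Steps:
$b{\left(V \right)} = 2 - V^{2}$
$4 \left(b{\left(1 \right)} + 4\right) \left(-15\right) 12 = 4 \left(\left(2 - 1^{2}\right) + 4\right) \left(-15\right) 12 = 4 \left(\left(2 - 1\right) + 4\right) \left(-15\right) 12 = 4 \left(1 + 4\right) \left(-15\right) 12 = 4 \cdot 5 \left(-15\right) 12 = 20 \left(-15\right) 12 = \left(-300\right) 12 = -3600$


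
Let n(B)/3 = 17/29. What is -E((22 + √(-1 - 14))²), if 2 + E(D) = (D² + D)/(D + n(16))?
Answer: (-597806*√15 + 2761503*I)/(2*(-3413*I + 319*√15)) ≈ -466.24 - 170.41*I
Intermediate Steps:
n(B) = 51/29 (n(B) = 3*(17/29) = 51/29)
E(D) = -2 + (D + D²)/(51/29 + D) (E(D) = -2 + (D² + D)/(D + 51/29) = -2 + (D + D²)/(51/29 + D))
-E((22 + √(-1 - 14))²) = -(-102 - 29*(22 + √(-1 - 14))² + 29*((22 + √(-1 - 14))²)²)/(51 + 29*(22 + √(-1 - 14))²) = -(-102 - 29*(22 + √(-15))² + 29*((22 + √(-15))²)²)/(51 + 29*(22 + √(-15))²) = -(-102 - 29*(22 + I*√15)² + 29*((22 + I*√15)²)²)/(51 + 29*(22 + I*√15)²) = -(-102 - 29*(22 + I*√15)² + 29*(22 + I*√15)⁴)/(51 + 29*(22 + I*√15)²)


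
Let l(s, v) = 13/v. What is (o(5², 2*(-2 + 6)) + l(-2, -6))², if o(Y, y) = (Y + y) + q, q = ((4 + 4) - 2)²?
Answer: 160801/36 ≈ 4466.7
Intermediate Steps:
q = 36 (q = (8 - 2)² = 6² = 36)
o(Y, y) = 36 + Y + y (o(Y, y) = (Y + y) + 36 = 36 + Y + y)
(o(5², 2*(-2 + 6)) + l(-2, -6))² = ((36 + 5² + 2*(-2 + 6)) + 13/(-6))² = ((36 + 25 + 2*4) + 13*(-⅙))² = ((36 + 25 + 8) - 13/6)² = (69 - 13/6)² = (401/6)² = 160801/36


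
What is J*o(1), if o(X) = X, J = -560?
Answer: -560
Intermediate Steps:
J*o(1) = -560*1 = -560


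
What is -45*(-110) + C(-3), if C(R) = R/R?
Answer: 4951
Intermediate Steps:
C(R) = 1
-45*(-110) + C(-3) = -45*(-110) + 1 = 4950 + 1 = 4951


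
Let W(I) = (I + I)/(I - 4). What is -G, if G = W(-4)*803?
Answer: -803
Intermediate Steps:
W(I) = 2*I/(-4 + I) (W(I) = (2*I)/(-4 + I) = 2*I/(-4 + I))
G = 803 (G = (2*(-4)/(-4 - 4))*803 = (2*(-4)/(-8))*803 = (2*(-4)*(-1/8))*803 = 1*803 = 803)
-G = -1*803 = -803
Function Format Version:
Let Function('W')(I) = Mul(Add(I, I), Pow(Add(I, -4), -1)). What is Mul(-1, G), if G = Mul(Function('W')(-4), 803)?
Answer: -803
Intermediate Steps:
Function('W')(I) = Mul(2, I, Pow(Add(-4, I), -1)) (Function('W')(I) = Mul(Mul(2, I), Pow(Add(-4, I), -1)) = Mul(2, I, Pow(Add(-4, I), -1)))
G = 803 (G = Mul(Mul(2, -4, Pow(Add(-4, -4), -1)), 803) = Mul(Mul(2, -4, Pow(-8, -1)), 803) = Mul(Mul(2, -4, Rational(-1, 8)), 803) = Mul(1, 803) = 803)
Mul(-1, G) = Mul(-1, 803) = -803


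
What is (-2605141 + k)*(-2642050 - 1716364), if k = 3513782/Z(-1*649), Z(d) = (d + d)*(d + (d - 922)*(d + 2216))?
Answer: 9072648314063921295941/799050747 ≈ 1.1354e+13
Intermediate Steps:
Z(d) = 2*d*(d + (-922 + d)*(2216 + d)) (Z(d) = (2*d)*(d + (-922 + d)*(2216 + d)) = 2*d*(d + (-922 + d)*(2216 + d)))
k = 1756891/1598101494 (k = 3513782/((2*(-1*649)*(-2043152 + (-1*649)² + 1295*(-1*649)))) = 3513782/((2*(-649)*(-2043152 + (-649)² + 1295*(-649)))) = 3513782/((2*(-649)*(-2043152 + 421201 - 840455))) = 3513782/((2*(-649)*(-2462406))) = 3513782/3196202988 = 3513782*(1/3196202988) = 1756891/1598101494 ≈ 0.0010994)
(-2605141 + k)*(-2642050 - 1716364) = (-2605141 + 1756891/1598101494)*(-2642050 - 1716364) = -4163279722423763/1598101494*(-4358414) = 9072648314063921295941/799050747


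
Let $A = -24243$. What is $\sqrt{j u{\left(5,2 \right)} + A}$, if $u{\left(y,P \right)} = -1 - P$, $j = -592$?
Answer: $i \sqrt{22467} \approx 149.89 i$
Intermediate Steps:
$\sqrt{j u{\left(5,2 \right)} + A} = \sqrt{- 592 \left(-1 - 2\right) - 24243} = \sqrt{\left(-592\right) \left(-3\right) - 24243} = \sqrt{1776 - 24243} = \sqrt{-22467} = i \sqrt{22467}$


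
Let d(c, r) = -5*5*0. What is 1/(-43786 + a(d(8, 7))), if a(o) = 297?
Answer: -1/43489 ≈ -2.2994e-5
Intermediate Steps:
d(c, r) = 0 (d(c, r) = -25*0 = 0)
1/(-43786 + a(d(8, 7))) = 1/(-43786 + 297) = 1/(-43489) = -1/43489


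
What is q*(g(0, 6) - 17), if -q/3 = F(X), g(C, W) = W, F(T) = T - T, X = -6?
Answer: 0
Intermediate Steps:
F(T) = 0
q = 0 (q = -3*0 = 0)
q*(g(0, 6) - 17) = 0*(6 - 17) = 0*(-11) = 0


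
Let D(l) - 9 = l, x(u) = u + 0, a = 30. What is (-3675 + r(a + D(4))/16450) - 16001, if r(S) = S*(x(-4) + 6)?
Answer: -161835057/8225 ≈ -19676.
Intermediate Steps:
x(u) = u
D(l) = 9 + l
r(S) = 2*S (r(S) = S*(-4 + 6) = S*2 = 2*S)
(-3675 + r(a + D(4))/16450) - 16001 = (-3675 + (2*(30 + (9 + 4)))/16450) - 16001 = (-3675 + (2*(30 + 13))*(1/16450)) - 16001 = (-3675 + (2*43)*(1/16450)) - 16001 = (-3675 + 86*(1/16450)) - 16001 = (-3675 + 43/8225) - 16001 = -30226832/8225 - 16001 = -161835057/8225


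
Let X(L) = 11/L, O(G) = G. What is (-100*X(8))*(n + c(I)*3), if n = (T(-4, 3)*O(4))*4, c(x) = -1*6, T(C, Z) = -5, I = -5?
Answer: 13475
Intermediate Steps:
c(x) = -6
n = -80 (n = -5*4*4 = -20*4 = -80)
(-100*X(8))*(n + c(I)*3) = (-1100/8)*(-80 - 6*3) = (-1100/8)*(-80 - 18) = -100*11/8*(-98) = -275/2*(-98) = 13475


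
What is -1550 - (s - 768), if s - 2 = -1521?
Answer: 737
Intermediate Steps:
s = -1519 (s = 2 - 1521 = -1519)
-1550 - (s - 768) = -1550 - (-1519 - 768) = -1550 - 1*(-2287) = -1550 + 2287 = 737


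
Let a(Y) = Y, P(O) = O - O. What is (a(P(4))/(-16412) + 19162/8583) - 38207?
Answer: -327911519/8583 ≈ -38205.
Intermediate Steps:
P(O) = 0
(a(P(4))/(-16412) + 19162/8583) - 38207 = (0/(-16412) + 19162/8583) - 38207 = (0*(-1/16412) + 19162*(1/8583)) - 38207 = (0 + 19162/8583) - 38207 = 19162/8583 - 38207 = -327911519/8583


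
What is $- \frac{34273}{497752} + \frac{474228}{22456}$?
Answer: $\frac{29409787621}{1397189864} \approx 21.049$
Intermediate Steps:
$- \frac{34273}{497752} + \frac{474228}{22456} = \left(-34273\right) \frac{1}{497752} + 474228 \cdot \frac{1}{22456} = - \frac{34273}{497752} + \frac{118557}{5614} = \frac{29409787621}{1397189864}$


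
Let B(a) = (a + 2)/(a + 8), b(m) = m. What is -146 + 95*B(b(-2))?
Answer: -146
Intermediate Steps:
B(a) = (2 + a)/(8 + a)
-146 + 95*B(b(-2)) = -146 + 95*((2 - 2)/(8 - 2)) = -146 + 95*(0/6) = -146 + 95*((⅙)*0) = -146 + 95*0 = -146 + 0 = -146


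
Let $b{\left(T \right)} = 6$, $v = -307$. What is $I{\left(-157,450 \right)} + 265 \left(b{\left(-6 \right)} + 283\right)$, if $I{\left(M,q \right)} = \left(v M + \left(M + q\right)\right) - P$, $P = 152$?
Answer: $124925$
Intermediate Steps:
$I{\left(M,q \right)} = -152 + q - 306 M$ ($I{\left(M,q \right)} = \left(- 307 M + \left(M + q\right)\right) - 152 = \left(q - 306 M\right) - 152 = -152 + q - 306 M$)
$I{\left(-157,450 \right)} + 265 \left(b{\left(-6 \right)} + 283\right) = \left(-152 + 450 - -48042\right) + 265 \left(6 + 283\right) = \left(-152 + 450 + 48042\right) + 265 \cdot 289 = 48340 + 76585 = 124925$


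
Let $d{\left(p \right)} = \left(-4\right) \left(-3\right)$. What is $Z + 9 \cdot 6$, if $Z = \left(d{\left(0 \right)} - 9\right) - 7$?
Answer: $50$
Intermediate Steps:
$d{\left(p \right)} = 12$
$Z = -4$ ($Z = \left(12 - 9\right) - 7 = 3 - 7 = -4$)
$Z + 9 \cdot 6 = -4 + 9 \cdot 6 = -4 + 54 = 50$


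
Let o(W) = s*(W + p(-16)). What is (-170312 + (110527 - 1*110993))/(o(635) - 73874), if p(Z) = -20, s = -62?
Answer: 85389/56002 ≈ 1.5247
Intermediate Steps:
o(W) = 1240 - 62*W (o(W) = -62*(W - 20) = -62*(-20 + W) = 1240 - 62*W)
(-170312 + (110527 - 1*110993))/(o(635) - 73874) = (-170312 + (110527 - 1*110993))/((1240 - 62*635) - 73874) = (-170312 + (110527 - 110993))/((1240 - 39370) - 73874) = (-170312 - 466)/(-38130 - 73874) = -170778/(-112004) = -170778*(-1/112004) = 85389/56002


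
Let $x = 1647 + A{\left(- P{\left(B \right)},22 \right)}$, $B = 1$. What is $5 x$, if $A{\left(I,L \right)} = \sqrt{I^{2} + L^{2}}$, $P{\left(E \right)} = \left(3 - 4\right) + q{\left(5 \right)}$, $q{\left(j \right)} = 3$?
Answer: $8235 + 10 \sqrt{122} \approx 8345.5$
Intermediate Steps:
$P{\left(E \right)} = 2$ ($P{\left(E \right)} = \left(3 - 4\right) + 3 = -1 + 3 = 2$)
$x = 1647 + 2 \sqrt{122}$ ($x = 1647 + \sqrt{\left(\left(-1\right) 2\right)^{2} + 22^{2}} = 1647 + \sqrt{\left(-2\right)^{2} + 484} = 1647 + \sqrt{4 + 484} = 1647 + \sqrt{488} = 1647 + 2 \sqrt{122} \approx 1669.1$)
$5 x = 5 \left(1647 + 2 \sqrt{122}\right) = 8235 + 10 \sqrt{122}$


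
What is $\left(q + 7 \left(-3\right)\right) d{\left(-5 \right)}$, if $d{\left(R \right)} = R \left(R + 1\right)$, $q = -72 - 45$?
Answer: $-2760$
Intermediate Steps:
$q = -117$ ($q = -72 - 45 = -117$)
$d{\left(R \right)} = R \left(1 + R\right)$
$\left(q + 7 \left(-3\right)\right) d{\left(-5 \right)} = \left(-117 + 7 \left(-3\right)\right) \left(- 5 \left(1 - 5\right)\right) = \left(-117 - 21\right) \left(\left(-5\right) \left(-4\right)\right) = \left(-138\right) 20 = -2760$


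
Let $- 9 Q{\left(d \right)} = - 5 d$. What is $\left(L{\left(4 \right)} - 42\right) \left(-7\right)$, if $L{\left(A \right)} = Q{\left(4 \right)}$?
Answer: $\frac{2506}{9} \approx 278.44$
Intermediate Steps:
$Q{\left(d \right)} = \frac{5 d}{9}$ ($Q{\left(d \right)} = - \frac{\left(-5\right) d}{9} = \frac{5 d}{9}$)
$L{\left(A \right)} = \frac{20}{9}$ ($L{\left(A \right)} = \frac{5}{9} \cdot 4 = \frac{20}{9}$)
$\left(L{\left(4 \right)} - 42\right) \left(-7\right) = \left(\frac{20}{9} - 42\right) \left(-7\right) = \left(- \frac{358}{9}\right) \left(-7\right) = \frac{2506}{9}$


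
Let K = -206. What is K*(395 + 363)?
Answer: -156148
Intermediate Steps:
K*(395 + 363) = -206*(395 + 363) = -206*758 = -156148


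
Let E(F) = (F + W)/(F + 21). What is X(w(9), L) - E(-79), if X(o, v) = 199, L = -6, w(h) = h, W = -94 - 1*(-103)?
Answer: 5736/29 ≈ 197.79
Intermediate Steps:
W = 9 (W = -94 + 103 = 9)
E(F) = (9 + F)/(21 + F) (E(F) = (F + 9)/(F + 21) = (9 + F)/(21 + F))
X(w(9), L) - E(-79) = 199 - (9 - 79)/(21 - 79) = 199 - (-70)/(-58) = 199 - (-1)*(-70)/58 = 199 - 1*35/29 = 199 - 35/29 = 5736/29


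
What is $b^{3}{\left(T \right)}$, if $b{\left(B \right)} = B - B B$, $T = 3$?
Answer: $-216$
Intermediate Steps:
$b{\left(B \right)} = B - B^{2}$
$b^{3}{\left(T \right)} = \left(3 \left(1 - 3\right)\right)^{3} = \left(3 \left(-2\right)\right)^{3} = \left(-6\right)^{3} = -216$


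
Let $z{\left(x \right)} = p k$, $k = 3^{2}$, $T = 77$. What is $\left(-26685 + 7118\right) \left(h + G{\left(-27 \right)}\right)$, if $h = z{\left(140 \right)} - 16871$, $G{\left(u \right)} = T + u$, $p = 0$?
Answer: $329136507$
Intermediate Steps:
$k = 9$
$z{\left(x \right)} = 0$ ($z{\left(x \right)} = 0 \cdot 9 = 0$)
$G{\left(u \right)} = 77 + u$
$h = -16871$ ($h = 0 - 16871 = -16871$)
$\left(-26685 + 7118\right) \left(h + G{\left(-27 \right)}\right) = \left(-26685 + 7118\right) \left(-16871 + \left(77 - 27\right)\right) = - 19567 \left(-16871 + 50\right) = \left(-19567\right) \left(-16821\right) = 329136507$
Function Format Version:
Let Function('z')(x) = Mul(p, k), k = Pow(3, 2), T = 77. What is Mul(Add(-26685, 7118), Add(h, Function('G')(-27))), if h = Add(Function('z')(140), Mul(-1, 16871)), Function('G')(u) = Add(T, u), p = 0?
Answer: 329136507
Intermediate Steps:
k = 9
Function('z')(x) = 0 (Function('z')(x) = Mul(0, 9) = 0)
Function('G')(u) = Add(77, u)
h = -16871 (h = Add(0, Mul(-1, 16871)) = Add(0, -16871) = -16871)
Mul(Add(-26685, 7118), Add(h, Function('G')(-27))) = Mul(Add(-26685, 7118), Add(-16871, Add(77, -27))) = Mul(-19567, Add(-16871, 50)) = Mul(-19567, -16821) = 329136507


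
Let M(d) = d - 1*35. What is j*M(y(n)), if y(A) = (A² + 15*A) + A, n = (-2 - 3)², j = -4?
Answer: -3960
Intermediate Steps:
n = 25 (n = (-5)² = 25)
y(A) = A² + 16*A
M(d) = -35 + d (M(d) = d - 35 = -35 + d)
j*M(y(n)) = -4*(-35 + 25*(16 + 25)) = -4*(-35 + 25*41) = -4*(-35 + 1025) = -4*990 = -3960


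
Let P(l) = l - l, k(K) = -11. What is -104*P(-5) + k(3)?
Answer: -11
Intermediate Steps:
P(l) = 0
-104*P(-5) + k(3) = -104*0 - 11 = 0 - 11 = -11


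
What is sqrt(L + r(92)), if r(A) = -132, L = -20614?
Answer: I*sqrt(20746) ≈ 144.03*I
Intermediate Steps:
sqrt(L + r(92)) = sqrt(-20614 - 132) = sqrt(-20746) = I*sqrt(20746)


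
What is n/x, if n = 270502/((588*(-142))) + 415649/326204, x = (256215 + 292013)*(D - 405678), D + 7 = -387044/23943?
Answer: 290253601717/32845200798524360424178 ≈ 8.8370e-12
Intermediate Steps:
D = -24115/1041 (D = -7 - 387044/23943 = -7 - 387044*1/23943 = -7 - 16828/1041 = -24115/1041 ≈ -23.165)
x = -231535824684164/1041 (x = (256215 + 292013)*(-24115/1041 - 405678) = 548228*(-422334913/1041) = -231535824684164/1041 ≈ -2.2242e+11)
n = -1672931422/851147787 (n = 270502/(-83496) + 415649*(1/326204) = 270502*(-1/83496) + 415649/326204 = -135251/41748 + 415649/326204 = -1672931422/851147787 ≈ -1.9655)
n/x = -1672931422/(851147787*(-231535824684164/1041)) = -1672931422/851147787*(-1041/231535824684164) = 290253601717/32845200798524360424178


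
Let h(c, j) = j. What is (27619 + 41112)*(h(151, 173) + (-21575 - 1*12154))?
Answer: -2306337436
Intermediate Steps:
(27619 + 41112)*(h(151, 173) + (-21575 - 1*12154)) = (27619 + 41112)*(173 + (-21575 - 1*12154)) = 68731*(173 + (-21575 - 12154)) = 68731*(173 - 33729) = 68731*(-33556) = -2306337436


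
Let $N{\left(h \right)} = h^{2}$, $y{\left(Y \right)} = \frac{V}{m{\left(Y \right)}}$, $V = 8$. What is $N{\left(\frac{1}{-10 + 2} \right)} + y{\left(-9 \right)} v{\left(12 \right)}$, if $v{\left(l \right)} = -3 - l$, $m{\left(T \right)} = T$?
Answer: $\frac{2563}{192} \approx 13.349$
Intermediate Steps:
$y{\left(Y \right)} = \frac{8}{Y}$
$N{\left(\frac{1}{-10 + 2} \right)} + y{\left(-9 \right)} v{\left(12 \right)} = \left(\frac{1}{-10 + 2}\right)^{2} + \frac{8}{-9} \left(-3 - 12\right) = \left(\frac{1}{-8}\right)^{2} + 8 \left(- \frac{1}{9}\right) \left(-3 - 12\right) = \left(- \frac{1}{8}\right)^{2} - - \frac{40}{3} = \frac{1}{64} + \frac{40}{3} = \frac{2563}{192}$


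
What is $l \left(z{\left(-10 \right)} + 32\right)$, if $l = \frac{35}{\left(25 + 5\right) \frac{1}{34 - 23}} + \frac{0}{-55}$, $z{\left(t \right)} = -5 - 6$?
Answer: $\frac{539}{2} \approx 269.5$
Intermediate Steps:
$z{\left(t \right)} = -11$ ($z{\left(t \right)} = -5 - 6 = -11$)
$l = \frac{77}{6}$ ($l = \frac{35}{30 \cdot \frac{1}{11}} + 0 \left(- \frac{1}{55}\right) = \frac{35}{30 \cdot \frac{1}{11}} + 0 = \frac{35}{\frac{30}{11}} + 0 = 35 \cdot \frac{11}{30} + 0 = \frac{77}{6} + 0 = \frac{77}{6} \approx 12.833$)
$l \left(z{\left(-10 \right)} + 32\right) = \frac{77 \left(-11 + 32\right)}{6} = \frac{77}{6} \cdot 21 = \frac{539}{2}$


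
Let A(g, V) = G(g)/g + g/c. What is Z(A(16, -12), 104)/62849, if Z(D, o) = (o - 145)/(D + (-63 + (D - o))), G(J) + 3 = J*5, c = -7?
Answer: 2296/569977581 ≈ 4.0282e-6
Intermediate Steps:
G(J) = -3 + 5*J (G(J) = -3 + J*5 = -3 + 5*J)
A(g, V) = -g/7 + (-3 + 5*g)/g (A(g, V) = (-3 + 5*g)/g + g/(-7) = (-3 + 5*g)/g + g*(-⅐) = (-3 + 5*g)/g - g/7 = -g/7 + (-3 + 5*g)/g)
Z(D, o) = (-145 + o)/(-63 - o + 2*D) (Z(D, o) = (-145 + o)/(D + (-63 + D - o)) = (-145 + o)/(-63 - o + 2*D))
Z(A(16, -12), 104)/62849 = ((145 - 1*104)/(63 + 104 - 2*(5 - 3/16 - ⅐*16)))/62849 = ((145 - 104)/(63 + 104 - 2*(5 - 3*1/16 - 16/7)))*(1/62849) = (41/(63 + 104 - 2*(5 - 3/16 - 16/7)))*(1/62849) = (41/(63 + 104 - 2*283/112))*(1/62849) = (41/(63 + 104 - 283/56))*(1/62849) = (41/(9069/56))*(1/62849) = ((56/9069)*41)*(1/62849) = (2296/9069)*(1/62849) = 2296/569977581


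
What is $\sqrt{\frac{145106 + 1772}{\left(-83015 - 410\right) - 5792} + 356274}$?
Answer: $\frac{2 \sqrt{148908394565}}{1293} \approx 596.89$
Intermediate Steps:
$\sqrt{\frac{145106 + 1772}{\left(-83015 - 410\right) - 5792} + 356274} = \sqrt{\frac{146878}{-83425 - 5792} + 356274} = \sqrt{\frac{146878}{-89217} + 356274} = \sqrt{146878 \left(- \frac{1}{89217}\right) + 356274} = \sqrt{- \frac{6386}{3879} + 356274} = \sqrt{\frac{1381980460}{3879}} = \frac{2 \sqrt{148908394565}}{1293}$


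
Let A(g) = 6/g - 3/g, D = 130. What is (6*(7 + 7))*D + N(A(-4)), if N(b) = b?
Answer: 43677/4 ≈ 10919.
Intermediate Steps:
A(g) = 3/g
(6*(7 + 7))*D + N(A(-4)) = (6*(7 + 7))*130 + 3/(-4) = (6*14)*130 + 3*(-1/4) = 84*130 - 3/4 = 10920 - 3/4 = 43677/4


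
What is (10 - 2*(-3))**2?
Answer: 256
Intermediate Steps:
(10 - 2*(-3))**2 = (10 + 6)**2 = 16**2 = 256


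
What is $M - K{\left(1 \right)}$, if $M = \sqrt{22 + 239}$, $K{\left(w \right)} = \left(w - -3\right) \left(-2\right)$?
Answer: $8 + 3 \sqrt{29} \approx 24.155$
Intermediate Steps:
$K{\left(w \right)} = -6 - 2 w$ ($K{\left(w \right)} = \left(w + 3\right) \left(-2\right) = \left(3 + w\right) \left(-2\right) = -6 - 2 w$)
$M = 3 \sqrt{29}$ ($M = \sqrt{261} = 3 \sqrt{29} \approx 16.155$)
$M - K{\left(1 \right)} = 3 \sqrt{29} - \left(-6 - 2\right) = 3 \sqrt{29} - -8 = 3 \sqrt{29} + 8 = 8 + 3 \sqrt{29}$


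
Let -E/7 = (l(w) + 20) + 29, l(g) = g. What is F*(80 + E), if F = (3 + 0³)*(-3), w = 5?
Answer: 2682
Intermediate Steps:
F = -9 (F = (3 + 0)*(-3) = 3*(-3) = -9)
E = -378 (E = -7*((5 + 20) + 29) = -7*(25 + 29) = -7*54 = -378)
F*(80 + E) = -9*(80 - 378) = -9*(-298) = 2682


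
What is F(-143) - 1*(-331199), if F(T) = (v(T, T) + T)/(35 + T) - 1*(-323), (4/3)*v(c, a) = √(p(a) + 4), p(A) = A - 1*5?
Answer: 35804519/108 - I/12 ≈ 3.3152e+5 - 0.083333*I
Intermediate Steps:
p(A) = -5 + A (p(A) = A - 5 = -5 + A)
v(c, a) = 3*√(-1 + a)/4 (v(c, a) = 3*√((-5 + a) + 4)/4 = 3*√(-1 + a)/4)
F(T) = 323 + (T + 3*√(-1 + T)/4)/(35 + T) (F(T) = (3*√(-1 + T)/4 + T)/(35 + T) - 1*(-323) = (T + 3*√(-1 + T)/4)/(35 + T) + 323 = 323 + (T + 3*√(-1 + T)/4)/(35 + T))
F(-143) - 1*(-331199) = (45220 + 3*√(-1 - 143) + 1296*(-143))/(4*(35 - 143)) - 1*(-331199) = (¼)*(45220 + 3*√(-144) - 185328)/(-108) + 331199 = (¼)*(-1/108)*(45220 + 3*(12*I) - 185328) + 331199 = (¼)*(-1/108)*(45220 + 36*I - 185328) + 331199 = (¼)*(-1/108)*(-140108 + 36*I) + 331199 = (35027/108 - I/12) + 331199 = 35804519/108 - I/12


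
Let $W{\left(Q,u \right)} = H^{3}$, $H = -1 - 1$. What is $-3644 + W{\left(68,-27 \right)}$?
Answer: $-3652$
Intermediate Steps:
$H = -2$ ($H = -1 - 1 = -2$)
$W{\left(Q,u \right)} = -8$ ($W{\left(Q,u \right)} = \left(-2\right)^{3} = -8$)
$-3644 + W{\left(68,-27 \right)} = -3644 - 8 = -3652$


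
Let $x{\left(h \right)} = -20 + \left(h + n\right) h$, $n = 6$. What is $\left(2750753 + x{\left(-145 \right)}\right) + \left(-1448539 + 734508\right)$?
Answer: $2056857$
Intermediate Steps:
$x{\left(h \right)} = -20 + h \left(6 + h\right)$ ($x{\left(h \right)} = -20 + \left(h + 6\right) h = -20 + \left(6 + h\right) h = -20 + h \left(6 + h\right)$)
$\left(2750753 + x{\left(-145 \right)}\right) + \left(-1448539 + 734508\right) = \left(2750753 + \left(-20 + \left(-145\right)^{2} + 6 \left(-145\right)\right)\right) + \left(-1448539 + 734508\right) = \left(2750753 - -20135\right) - 714031 = \left(2750753 + 20135\right) - 714031 = 2770888 - 714031 = 2056857$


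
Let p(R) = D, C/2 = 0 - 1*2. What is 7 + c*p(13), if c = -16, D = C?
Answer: 71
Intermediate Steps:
C = -4 (C = 2*(0 - 1*2) = 2*(0 - 2) = 2*(-2) = -4)
D = -4
p(R) = -4
7 + c*p(13) = 7 - 16*(-4) = 7 + 64 = 71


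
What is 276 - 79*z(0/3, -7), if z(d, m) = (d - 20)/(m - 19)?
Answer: 2798/13 ≈ 215.23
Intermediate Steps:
z(d, m) = (-20 + d)/(-19 + m)
276 - 79*z(0/3, -7) = 276 - 79*(-20 + 0/3)/(-19 - 7) = 276 - 79*(-20 + 0*(1/3))/(-26) = 276 - (-79)*(-20 + 0)/26 = 276 - (-79)*(-20)/26 = 276 - 79*10/13 = 276 - 790/13 = 2798/13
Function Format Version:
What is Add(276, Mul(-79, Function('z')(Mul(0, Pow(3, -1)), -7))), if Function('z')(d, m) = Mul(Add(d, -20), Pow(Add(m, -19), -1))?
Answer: Rational(2798, 13) ≈ 215.23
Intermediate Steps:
Function('z')(d, m) = Mul(Pow(Add(-19, m), -1), Add(-20, d)) (Function('z')(d, m) = Mul(Add(-20, d), Pow(Add(-19, m), -1)) = Mul(Pow(Add(-19, m), -1), Add(-20, d)))
Add(276, Mul(-79, Function('z')(Mul(0, Pow(3, -1)), -7))) = Add(276, Mul(-79, Mul(Pow(Add(-19, -7), -1), Add(-20, Mul(0, Pow(3, -1)))))) = Add(276, Mul(-79, Mul(Pow(-26, -1), Add(-20, Mul(0, Rational(1, 3)))))) = Add(276, Mul(-79, Mul(Rational(-1, 26), Add(-20, 0)))) = Add(276, Mul(-79, Mul(Rational(-1, 26), -20))) = Add(276, Mul(-79, Rational(10, 13))) = Add(276, Rational(-790, 13)) = Rational(2798, 13)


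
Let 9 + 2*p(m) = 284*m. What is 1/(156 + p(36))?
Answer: 2/10527 ≈ 0.00018999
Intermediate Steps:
p(m) = -9/2 + 142*m (p(m) = -9/2 + (284*m)/2 = -9/2 + 142*m)
1/(156 + p(36)) = 1/(156 + (-9/2 + 142*36)) = 1/(156 + (-9/2 + 5112)) = 1/(156 + 10215/2) = 1/(10527/2) = 2/10527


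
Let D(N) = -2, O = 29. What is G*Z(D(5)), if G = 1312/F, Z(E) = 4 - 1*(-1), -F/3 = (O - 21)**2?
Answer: -205/6 ≈ -34.167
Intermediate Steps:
F = -192 (F = -3*(29 - 21)**2 = -3*8**2 = -3*64 = -192)
Z(E) = 5 (Z(E) = 4 + 1 = 5)
G = -41/6 (G = 1312/(-192) = 1312*(-1/192) = -41/6 ≈ -6.8333)
G*Z(D(5)) = -41/6*5 = -205/6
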